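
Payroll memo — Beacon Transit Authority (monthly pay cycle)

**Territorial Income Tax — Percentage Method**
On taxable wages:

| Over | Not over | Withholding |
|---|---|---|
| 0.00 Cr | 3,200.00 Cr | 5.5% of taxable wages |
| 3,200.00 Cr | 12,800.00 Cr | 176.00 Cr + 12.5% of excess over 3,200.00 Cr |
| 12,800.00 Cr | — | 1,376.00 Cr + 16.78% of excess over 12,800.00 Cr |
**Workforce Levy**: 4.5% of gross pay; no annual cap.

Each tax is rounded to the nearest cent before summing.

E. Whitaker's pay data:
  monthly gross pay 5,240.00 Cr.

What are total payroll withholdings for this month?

666.80 Cr

Territorial Income Tax: taxable = 5,240.00 Cr
  176.00 Cr + 12.5% × (5,240.00 Cr − 3,200.00 Cr) = 176.00 Cr + 12.5% × 2,040.00 Cr = 431.00 Cr
Workforce Levy: 4.5% × 5,240.00 Cr = 235.80 Cr
Total: 431.00 Cr + 235.80 Cr = 666.80 Cr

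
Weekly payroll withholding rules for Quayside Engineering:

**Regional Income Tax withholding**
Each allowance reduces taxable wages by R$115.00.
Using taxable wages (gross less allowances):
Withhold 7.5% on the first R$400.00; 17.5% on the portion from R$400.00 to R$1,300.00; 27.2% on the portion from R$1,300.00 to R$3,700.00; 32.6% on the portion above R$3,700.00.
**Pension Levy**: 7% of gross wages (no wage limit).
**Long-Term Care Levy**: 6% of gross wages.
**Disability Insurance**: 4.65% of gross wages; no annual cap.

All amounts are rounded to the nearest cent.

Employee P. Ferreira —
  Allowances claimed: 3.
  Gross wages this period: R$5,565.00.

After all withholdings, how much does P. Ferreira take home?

Regional Income Tax: taxable = R$5,565.00 − 3×R$115.00 = R$5,220.00
  R$840.30 + 32.6% × (R$5,220.00 − R$3,700.00) = R$840.30 + 32.6% × R$1,520.00 = R$1,335.82
Pension Levy: 7% × R$5,565.00 = R$389.55
Long-Term Care Levy: 6% × R$5,565.00 = R$333.90
Disability Insurance: 4.65% × R$5,565.00 = R$258.77
Total withheld: R$1,335.82 + R$389.55 + R$333.90 + R$258.77 = R$2,318.04
Net pay: R$5,565.00 − R$2,318.04 = R$3,246.96

R$3,246.96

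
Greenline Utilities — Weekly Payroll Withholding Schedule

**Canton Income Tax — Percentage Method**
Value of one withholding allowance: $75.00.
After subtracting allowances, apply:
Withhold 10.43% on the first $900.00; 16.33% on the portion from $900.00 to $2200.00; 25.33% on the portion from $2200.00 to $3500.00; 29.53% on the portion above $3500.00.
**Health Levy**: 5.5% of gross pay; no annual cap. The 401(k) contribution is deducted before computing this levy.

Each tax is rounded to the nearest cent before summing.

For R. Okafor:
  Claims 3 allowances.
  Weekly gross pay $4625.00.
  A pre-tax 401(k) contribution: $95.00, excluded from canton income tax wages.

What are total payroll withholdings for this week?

Canton Income Tax: taxable = $4625.00 − $95.00 − 3×$75.00 = $4305.00
  $635.45 + 29.53% × ($4305.00 − $3500.00) = $635.45 + 29.53% × $805.00 = $873.17
Health Levy: 5.5% × $4530.00 = $249.15
Total: $873.17 + $249.15 = $1122.32

$1122.32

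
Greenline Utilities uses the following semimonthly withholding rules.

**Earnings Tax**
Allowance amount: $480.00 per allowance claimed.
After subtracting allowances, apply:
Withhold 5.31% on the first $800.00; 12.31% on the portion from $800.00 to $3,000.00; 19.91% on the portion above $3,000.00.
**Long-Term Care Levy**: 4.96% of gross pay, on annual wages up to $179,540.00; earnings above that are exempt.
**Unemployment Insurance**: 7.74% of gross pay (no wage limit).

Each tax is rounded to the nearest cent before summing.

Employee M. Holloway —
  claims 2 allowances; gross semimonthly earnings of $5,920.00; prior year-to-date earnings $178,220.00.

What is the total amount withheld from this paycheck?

$1,227.22

Earnings Tax: taxable = $5,920.00 − 2×$480.00 = $4,960.00
  $313.30 + 19.91% × ($4,960.00 − $3,000.00) = $313.30 + 19.91% × $1,960.00 = $703.54
Long-Term Care Levy: cap $179,540.00 − YTD $178,220.00 = $1,320.00 subject; 4.96% × $1,320.00 = $65.47
Unemployment Insurance: 7.74% × $5,920.00 = $458.21
Total: $703.54 + $65.47 + $458.21 = $1,227.22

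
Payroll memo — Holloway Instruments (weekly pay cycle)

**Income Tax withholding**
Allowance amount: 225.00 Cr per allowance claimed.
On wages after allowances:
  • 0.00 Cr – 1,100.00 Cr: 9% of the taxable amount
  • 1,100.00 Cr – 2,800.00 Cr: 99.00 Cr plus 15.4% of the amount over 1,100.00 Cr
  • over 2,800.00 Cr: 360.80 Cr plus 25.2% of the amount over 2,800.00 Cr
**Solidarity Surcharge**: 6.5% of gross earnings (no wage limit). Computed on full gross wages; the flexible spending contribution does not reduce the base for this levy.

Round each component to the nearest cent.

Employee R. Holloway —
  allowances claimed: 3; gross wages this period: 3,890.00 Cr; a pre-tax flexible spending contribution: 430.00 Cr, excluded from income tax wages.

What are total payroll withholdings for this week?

611.34 Cr

Income Tax: taxable = 3,890.00 Cr − 430.00 Cr − 3×225.00 Cr = 2,785.00 Cr
  99.00 Cr + 15.4% × (2,785.00 Cr − 1,100.00 Cr) = 99.00 Cr + 15.4% × 1,685.00 Cr = 358.49 Cr
Solidarity Surcharge: 6.5% × 3,890.00 Cr = 252.85 Cr
Total: 358.49 Cr + 252.85 Cr = 611.34 Cr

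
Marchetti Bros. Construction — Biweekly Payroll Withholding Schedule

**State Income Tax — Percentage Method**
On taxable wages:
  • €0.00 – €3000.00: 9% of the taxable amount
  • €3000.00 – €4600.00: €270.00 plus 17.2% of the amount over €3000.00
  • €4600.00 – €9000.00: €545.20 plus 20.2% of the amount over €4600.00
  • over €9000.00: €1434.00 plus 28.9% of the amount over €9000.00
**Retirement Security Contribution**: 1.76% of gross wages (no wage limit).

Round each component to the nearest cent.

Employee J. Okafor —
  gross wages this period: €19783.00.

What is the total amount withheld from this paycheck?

State Income Tax: taxable = €19783.00
  €1434.00 + 28.9% × (€19783.00 − €9000.00) = €1434.00 + 28.9% × €10783.00 = €4550.29
Retirement Security Contribution: 1.76% × €19783.00 = €348.18
Total: €4550.29 + €348.18 = €4898.47

€4898.47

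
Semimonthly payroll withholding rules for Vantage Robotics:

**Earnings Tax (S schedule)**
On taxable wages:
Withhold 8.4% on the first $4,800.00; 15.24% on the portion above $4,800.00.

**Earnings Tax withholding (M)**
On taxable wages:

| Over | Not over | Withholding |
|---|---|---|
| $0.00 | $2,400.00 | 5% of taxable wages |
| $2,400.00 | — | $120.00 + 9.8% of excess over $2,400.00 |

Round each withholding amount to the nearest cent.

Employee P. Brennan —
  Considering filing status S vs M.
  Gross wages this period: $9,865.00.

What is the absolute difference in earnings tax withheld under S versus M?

$323.54

Earnings Tax (S): taxable = $9,865.00
  $403.20 + 15.24% × ($9,865.00 − $4,800.00) = $403.20 + 15.24% × $5,065.00 = $1,175.11
Earnings Tax (M): taxable = $9,865.00
  $120.00 + 9.8% × ($9,865.00 − $2,400.00) = $120.00 + 9.8% × $7,465.00 = $851.57
Difference: |$1,175.11 − $851.57| = $323.54 (higher under S)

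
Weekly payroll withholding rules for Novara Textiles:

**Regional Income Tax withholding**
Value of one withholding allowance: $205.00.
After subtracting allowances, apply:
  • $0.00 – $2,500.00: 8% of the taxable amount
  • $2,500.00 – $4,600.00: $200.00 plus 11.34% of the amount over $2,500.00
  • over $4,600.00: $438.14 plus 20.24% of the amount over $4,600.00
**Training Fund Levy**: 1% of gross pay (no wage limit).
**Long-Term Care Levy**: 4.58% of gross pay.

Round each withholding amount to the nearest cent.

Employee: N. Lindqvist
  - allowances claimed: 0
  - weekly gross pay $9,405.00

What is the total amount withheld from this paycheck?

$1,935.47

Regional Income Tax: taxable = $9,405.00
  $438.14 + 20.24% × ($9,405.00 − $4,600.00) = $438.14 + 20.24% × $4,805.00 = $1,410.67
Training Fund Levy: 1% × $9,405.00 = $94.05
Long-Term Care Levy: 4.58% × $9,405.00 = $430.75
Total: $1,410.67 + $94.05 + $430.75 = $1,935.47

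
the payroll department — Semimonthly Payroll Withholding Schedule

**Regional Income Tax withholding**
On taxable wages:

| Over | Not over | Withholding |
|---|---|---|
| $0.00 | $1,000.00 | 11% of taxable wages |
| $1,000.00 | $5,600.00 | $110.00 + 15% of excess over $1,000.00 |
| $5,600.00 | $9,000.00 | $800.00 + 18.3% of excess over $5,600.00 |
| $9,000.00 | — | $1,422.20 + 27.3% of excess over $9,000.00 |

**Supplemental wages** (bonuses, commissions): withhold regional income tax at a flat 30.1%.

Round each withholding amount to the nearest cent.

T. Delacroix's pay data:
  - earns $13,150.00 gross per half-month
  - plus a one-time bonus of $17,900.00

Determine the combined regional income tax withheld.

$7,943.05

Regional Income Tax: taxable = $13,150.00
  $1,422.20 + 27.3% × ($13,150.00 − $9,000.00) = $1,422.20 + 27.3% × $4,150.00 = $2,555.15
Supplemental (30.1% flat on bonus): 30.1% × $17,900.00 = $5,387.90
Total regional income tax: $2,555.15 + $5,387.90 = $7,943.05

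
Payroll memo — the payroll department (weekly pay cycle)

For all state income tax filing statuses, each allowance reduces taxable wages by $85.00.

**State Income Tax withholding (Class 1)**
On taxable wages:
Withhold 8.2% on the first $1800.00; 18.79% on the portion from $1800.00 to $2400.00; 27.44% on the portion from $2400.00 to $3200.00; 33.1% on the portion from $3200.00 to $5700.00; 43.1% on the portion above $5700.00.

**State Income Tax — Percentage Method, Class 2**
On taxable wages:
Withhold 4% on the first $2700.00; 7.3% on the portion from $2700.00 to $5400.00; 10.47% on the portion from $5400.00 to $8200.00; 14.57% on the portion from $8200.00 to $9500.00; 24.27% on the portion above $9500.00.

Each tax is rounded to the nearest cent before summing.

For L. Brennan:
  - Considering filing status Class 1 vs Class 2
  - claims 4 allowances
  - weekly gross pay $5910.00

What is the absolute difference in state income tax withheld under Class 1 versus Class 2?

State Income Tax (Class 1): taxable = $5910.00 − 4×$85.00 = $5570.00
  $479.86 + 33.1% × ($5570.00 − $3200.00) = $479.86 + 33.1% × $2370.00 = $1264.33
State Income Tax (Class 2): taxable = $5910.00 − 4×$85.00 = $5570.00
  $305.10 + 10.47% × ($5570.00 − $5400.00) = $305.10 + 10.47% × $170.00 = $322.90
Difference: |$1264.33 − $322.90| = $941.43 (higher under Class 1)

$941.43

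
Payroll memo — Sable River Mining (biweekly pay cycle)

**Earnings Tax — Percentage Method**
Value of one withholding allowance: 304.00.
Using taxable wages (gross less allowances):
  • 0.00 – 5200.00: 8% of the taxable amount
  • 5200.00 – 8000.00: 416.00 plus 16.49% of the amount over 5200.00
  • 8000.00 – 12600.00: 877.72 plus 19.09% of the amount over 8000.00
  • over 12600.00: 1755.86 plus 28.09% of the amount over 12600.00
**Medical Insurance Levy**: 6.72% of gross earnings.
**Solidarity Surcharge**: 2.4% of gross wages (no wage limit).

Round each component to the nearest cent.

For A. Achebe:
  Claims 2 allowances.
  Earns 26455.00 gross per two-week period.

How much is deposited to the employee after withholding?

Earnings Tax: taxable = 26455.00 − 2×304.00 = 25847.00
  1755.86 + 28.09% × (25847.00 − 12600.00) = 1755.86 + 28.09% × 13247.00 = 5476.94
Medical Insurance Levy: 6.72% × 26455.00 = 1777.78
Solidarity Surcharge: 2.4% × 26455.00 = 634.92
Total withheld: 5476.94 + 1777.78 + 634.92 = 7889.64
Net pay: 26455.00 − 7889.64 = 18565.36

18565.36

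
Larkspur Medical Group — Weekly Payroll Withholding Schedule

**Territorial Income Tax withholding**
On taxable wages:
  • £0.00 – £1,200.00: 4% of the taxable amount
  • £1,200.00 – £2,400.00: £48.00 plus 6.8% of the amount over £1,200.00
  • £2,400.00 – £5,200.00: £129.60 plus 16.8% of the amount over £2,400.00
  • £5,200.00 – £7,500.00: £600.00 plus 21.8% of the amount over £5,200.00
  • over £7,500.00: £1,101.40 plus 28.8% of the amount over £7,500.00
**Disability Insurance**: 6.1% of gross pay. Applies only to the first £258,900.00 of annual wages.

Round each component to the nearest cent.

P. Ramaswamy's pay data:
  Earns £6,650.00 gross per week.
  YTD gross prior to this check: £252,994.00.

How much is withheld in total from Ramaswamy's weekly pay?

Territorial Income Tax: taxable = £6,650.00
  £600.00 + 21.8% × (£6,650.00 − £5,200.00) = £600.00 + 21.8% × £1,450.00 = £916.10
Disability Insurance: cap £258,900.00 − YTD £252,994.00 = £5,906.00 subject; 6.1% × £5,906.00 = £360.27
Total: £916.10 + £360.27 = £1,276.37

£1,276.37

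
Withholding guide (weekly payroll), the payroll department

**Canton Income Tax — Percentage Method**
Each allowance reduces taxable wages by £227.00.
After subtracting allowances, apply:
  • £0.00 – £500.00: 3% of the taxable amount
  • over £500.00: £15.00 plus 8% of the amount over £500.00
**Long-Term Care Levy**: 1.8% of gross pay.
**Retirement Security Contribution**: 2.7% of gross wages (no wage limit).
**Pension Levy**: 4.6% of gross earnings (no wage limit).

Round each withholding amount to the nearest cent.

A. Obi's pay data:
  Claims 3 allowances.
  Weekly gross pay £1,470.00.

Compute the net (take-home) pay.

Canton Income Tax: taxable = £1,470.00 − 3×£227.00 = £789.00
  £15.00 + 8% × (£789.00 − £500.00) = £15.00 + 8% × £289.00 = £38.12
Long-Term Care Levy: 1.8% × £1,470.00 = £26.46
Retirement Security Contribution: 2.7% × £1,470.00 = £39.69
Pension Levy: 4.6% × £1,470.00 = £67.62
Total withheld: £38.12 + £26.46 + £39.69 + £67.62 = £171.89
Net pay: £1,470.00 − £171.89 = £1,298.11

£1,298.11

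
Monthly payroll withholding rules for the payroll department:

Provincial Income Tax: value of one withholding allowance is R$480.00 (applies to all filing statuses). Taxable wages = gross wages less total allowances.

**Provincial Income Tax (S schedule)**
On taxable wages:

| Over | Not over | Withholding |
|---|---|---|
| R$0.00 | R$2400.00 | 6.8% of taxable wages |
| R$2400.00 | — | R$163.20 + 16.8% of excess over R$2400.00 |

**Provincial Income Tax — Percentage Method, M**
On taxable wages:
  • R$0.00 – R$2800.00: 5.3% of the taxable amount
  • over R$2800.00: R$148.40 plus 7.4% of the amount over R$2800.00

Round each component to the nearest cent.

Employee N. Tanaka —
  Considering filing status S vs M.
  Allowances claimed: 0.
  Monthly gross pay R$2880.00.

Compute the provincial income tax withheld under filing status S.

R$243.84

Provincial Income Tax (S): taxable = R$2880.00
  R$163.20 + 16.8% × (R$2880.00 − R$2400.00) = R$163.20 + 16.8% × R$480.00 = R$243.84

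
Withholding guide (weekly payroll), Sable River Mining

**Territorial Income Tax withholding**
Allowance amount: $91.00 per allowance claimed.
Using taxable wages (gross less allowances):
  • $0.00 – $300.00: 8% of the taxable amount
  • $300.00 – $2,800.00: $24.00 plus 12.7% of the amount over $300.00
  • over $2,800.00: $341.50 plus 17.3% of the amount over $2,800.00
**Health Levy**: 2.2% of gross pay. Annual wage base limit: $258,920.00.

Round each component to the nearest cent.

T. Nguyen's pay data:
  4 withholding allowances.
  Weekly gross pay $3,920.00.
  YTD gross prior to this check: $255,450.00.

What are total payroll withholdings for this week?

$548.63

Territorial Income Tax: taxable = $3,920.00 − 4×$91.00 = $3,556.00
  $341.50 + 17.3% × ($3,556.00 − $2,800.00) = $341.50 + 17.3% × $756.00 = $472.29
Health Levy: cap $258,920.00 − YTD $255,450.00 = $3,470.00 subject; 2.2% × $3,470.00 = $76.34
Total: $472.29 + $76.34 = $548.63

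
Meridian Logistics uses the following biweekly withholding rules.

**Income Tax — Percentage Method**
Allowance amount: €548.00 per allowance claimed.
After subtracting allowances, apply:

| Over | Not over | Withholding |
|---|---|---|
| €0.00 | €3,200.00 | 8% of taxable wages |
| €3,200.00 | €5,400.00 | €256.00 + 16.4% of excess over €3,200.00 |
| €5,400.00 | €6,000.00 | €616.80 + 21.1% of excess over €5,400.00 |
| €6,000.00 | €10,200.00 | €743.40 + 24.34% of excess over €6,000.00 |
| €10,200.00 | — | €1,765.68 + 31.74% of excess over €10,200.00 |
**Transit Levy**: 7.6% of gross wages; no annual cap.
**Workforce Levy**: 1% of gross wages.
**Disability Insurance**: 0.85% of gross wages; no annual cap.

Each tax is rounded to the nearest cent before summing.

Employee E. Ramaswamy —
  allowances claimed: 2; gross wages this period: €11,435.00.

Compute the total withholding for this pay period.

Income Tax: taxable = €11,435.00 − 2×€548.00 = €10,339.00
  €1,765.68 + 31.74% × (€10,339.00 − €10,200.00) = €1,765.68 + 31.74% × €139.00 = €1,809.80
Transit Levy: 7.6% × €11,435.00 = €869.06
Workforce Levy: 1% × €11,435.00 = €114.35
Disability Insurance: 0.85% × €11,435.00 = €97.20
Total: €1,809.80 + €869.06 + €114.35 + €97.20 = €2,890.41

€2,890.41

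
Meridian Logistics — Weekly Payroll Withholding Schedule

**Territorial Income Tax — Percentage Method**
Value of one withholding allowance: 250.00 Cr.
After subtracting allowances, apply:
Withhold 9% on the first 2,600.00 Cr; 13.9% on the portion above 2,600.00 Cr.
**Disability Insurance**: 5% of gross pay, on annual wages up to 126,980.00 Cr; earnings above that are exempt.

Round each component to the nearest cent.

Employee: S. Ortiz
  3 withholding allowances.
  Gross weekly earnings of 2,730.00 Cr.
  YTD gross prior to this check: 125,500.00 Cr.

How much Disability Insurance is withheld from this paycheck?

Disability Insurance: cap 126,980.00 Cr − YTD 125,500.00 Cr = 1,480.00 Cr subject; 5% × 1,480.00 Cr = 74.00 Cr

74.00 Cr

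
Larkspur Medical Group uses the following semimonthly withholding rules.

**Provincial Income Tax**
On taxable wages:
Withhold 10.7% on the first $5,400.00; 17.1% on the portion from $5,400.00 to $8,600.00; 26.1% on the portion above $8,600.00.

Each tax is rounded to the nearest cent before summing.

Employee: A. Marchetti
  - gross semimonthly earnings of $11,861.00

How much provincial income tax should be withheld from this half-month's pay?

$1,976.12

Provincial Income Tax: taxable = $11,861.00
  $1,125.00 + 26.1% × ($11,861.00 − $8,600.00) = $1,125.00 + 26.1% × $3,261.00 = $1,976.12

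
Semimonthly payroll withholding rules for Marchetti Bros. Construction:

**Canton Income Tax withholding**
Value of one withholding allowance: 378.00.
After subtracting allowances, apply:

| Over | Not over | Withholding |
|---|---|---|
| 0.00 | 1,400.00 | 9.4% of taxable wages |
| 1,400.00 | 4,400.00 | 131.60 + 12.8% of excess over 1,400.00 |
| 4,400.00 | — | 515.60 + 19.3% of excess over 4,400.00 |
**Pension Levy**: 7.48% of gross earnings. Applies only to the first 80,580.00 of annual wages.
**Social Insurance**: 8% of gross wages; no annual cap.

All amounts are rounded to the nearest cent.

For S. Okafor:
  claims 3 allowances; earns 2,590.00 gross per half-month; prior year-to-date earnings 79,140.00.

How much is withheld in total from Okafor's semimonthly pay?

453.68

Canton Income Tax: taxable = 2,590.00 − 3×378.00 = 1,456.00
  131.60 + 12.8% × (1,456.00 − 1,400.00) = 131.60 + 12.8% × 56.00 = 138.77
Pension Levy: cap 80,580.00 − YTD 79,140.00 = 1,440.00 subject; 7.48% × 1,440.00 = 107.71
Social Insurance: 8% × 2,590.00 = 207.20
Total: 138.77 + 107.71 + 207.20 = 453.68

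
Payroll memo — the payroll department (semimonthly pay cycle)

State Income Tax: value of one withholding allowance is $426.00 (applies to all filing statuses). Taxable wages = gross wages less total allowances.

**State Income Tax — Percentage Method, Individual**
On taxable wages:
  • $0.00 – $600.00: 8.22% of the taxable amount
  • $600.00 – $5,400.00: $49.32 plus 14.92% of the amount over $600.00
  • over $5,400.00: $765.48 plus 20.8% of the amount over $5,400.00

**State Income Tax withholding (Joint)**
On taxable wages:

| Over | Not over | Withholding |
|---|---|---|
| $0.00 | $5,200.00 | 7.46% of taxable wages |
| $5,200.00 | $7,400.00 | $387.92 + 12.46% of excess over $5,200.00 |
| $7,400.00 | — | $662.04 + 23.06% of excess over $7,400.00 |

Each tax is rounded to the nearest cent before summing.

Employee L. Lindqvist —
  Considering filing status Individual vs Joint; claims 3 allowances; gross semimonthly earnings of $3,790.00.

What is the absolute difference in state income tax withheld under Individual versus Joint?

$147.19

State Income Tax (Individual): taxable = $3,790.00 − 3×$426.00 = $2,512.00
  $49.32 + 14.92% × ($2,512.00 − $600.00) = $49.32 + 14.92% × $1,912.00 = $334.59
State Income Tax (Joint): taxable = $3,790.00 − 3×$426.00 = $2,512.00
  7.46% × $2,512.00 = $187.40
Difference: |$334.59 − $187.40| = $147.19 (higher under Individual)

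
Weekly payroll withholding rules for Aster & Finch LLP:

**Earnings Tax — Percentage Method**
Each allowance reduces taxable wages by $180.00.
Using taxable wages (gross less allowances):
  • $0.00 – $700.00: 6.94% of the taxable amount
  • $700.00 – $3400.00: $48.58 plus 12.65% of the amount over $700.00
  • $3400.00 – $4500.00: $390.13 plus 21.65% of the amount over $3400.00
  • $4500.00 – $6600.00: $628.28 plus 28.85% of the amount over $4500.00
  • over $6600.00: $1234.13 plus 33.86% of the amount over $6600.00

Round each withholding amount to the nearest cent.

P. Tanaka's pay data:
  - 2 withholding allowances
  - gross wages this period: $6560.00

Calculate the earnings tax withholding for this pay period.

Earnings Tax: taxable = $6560.00 − 2×$180.00 = $6200.00
  $628.28 + 28.85% × ($6200.00 − $4500.00) = $628.28 + 28.85% × $1700.00 = $1118.73

$1118.73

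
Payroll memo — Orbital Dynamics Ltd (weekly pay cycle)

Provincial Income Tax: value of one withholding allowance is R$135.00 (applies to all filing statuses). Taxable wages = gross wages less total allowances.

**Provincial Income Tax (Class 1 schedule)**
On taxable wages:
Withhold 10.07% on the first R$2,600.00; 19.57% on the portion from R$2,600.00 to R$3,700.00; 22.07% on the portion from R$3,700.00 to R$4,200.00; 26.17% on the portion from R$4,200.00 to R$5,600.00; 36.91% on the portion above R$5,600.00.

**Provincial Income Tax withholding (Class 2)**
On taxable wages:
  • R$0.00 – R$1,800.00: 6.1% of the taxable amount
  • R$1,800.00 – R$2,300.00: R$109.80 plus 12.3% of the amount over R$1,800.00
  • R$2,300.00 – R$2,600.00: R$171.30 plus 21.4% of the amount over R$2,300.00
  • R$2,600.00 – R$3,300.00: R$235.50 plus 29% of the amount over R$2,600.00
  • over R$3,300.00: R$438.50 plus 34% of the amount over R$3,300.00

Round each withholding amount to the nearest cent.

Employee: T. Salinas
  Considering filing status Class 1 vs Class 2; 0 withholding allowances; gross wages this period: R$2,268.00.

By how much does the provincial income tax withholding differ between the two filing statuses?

R$61.03

Provincial Income Tax (Class 1): taxable = R$2,268.00
  10.07% × R$2,268.00 = R$228.39
Provincial Income Tax (Class 2): taxable = R$2,268.00
  R$109.80 + 12.3% × (R$2,268.00 − R$1,800.00) = R$109.80 + 12.3% × R$468.00 = R$167.36
Difference: |R$228.39 − R$167.36| = R$61.03 (higher under Class 1)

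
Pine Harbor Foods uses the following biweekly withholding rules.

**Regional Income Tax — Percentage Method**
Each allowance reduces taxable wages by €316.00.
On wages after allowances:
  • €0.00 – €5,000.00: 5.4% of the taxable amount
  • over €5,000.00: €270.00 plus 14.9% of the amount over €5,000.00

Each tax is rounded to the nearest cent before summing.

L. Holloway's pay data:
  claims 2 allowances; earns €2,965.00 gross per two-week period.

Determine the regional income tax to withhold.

Regional Income Tax: taxable = €2,965.00 − 2×€316.00 = €2,333.00
  5.4% × €2,333.00 = €125.98

€125.98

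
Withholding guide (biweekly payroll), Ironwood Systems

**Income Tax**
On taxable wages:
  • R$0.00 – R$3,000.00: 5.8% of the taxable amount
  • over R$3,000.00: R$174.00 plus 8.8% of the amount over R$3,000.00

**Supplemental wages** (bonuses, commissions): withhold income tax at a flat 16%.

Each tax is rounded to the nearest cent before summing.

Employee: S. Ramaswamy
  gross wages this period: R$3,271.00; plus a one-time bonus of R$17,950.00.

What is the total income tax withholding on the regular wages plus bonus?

R$3,069.85

Income Tax: taxable = R$3,271.00
  R$174.00 + 8.8% × (R$3,271.00 − R$3,000.00) = R$174.00 + 8.8% × R$271.00 = R$197.85
Supplemental (16% flat on bonus): 16% × R$17,950.00 = R$2,872.00
Total income tax: R$197.85 + R$2,872.00 = R$3,069.85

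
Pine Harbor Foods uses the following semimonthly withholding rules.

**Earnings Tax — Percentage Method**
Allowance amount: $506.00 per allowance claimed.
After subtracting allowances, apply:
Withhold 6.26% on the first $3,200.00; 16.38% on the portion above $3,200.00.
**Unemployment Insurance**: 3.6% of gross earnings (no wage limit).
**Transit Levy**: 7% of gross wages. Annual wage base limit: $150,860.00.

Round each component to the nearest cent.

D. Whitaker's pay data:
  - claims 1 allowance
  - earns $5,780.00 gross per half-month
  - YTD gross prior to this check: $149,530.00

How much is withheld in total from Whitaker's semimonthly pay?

Earnings Tax: taxable = $5,780.00 − 1×$506.00 = $5,274.00
  $200.32 + 16.38% × ($5,274.00 − $3,200.00) = $200.32 + 16.38% × $2,074.00 = $540.04
Unemployment Insurance: 3.6% × $5,780.00 = $208.08
Transit Levy: cap $150,860.00 − YTD $149,530.00 = $1,330.00 subject; 7% × $1,330.00 = $93.10
Total: $540.04 + $208.08 + $93.10 = $841.22

$841.22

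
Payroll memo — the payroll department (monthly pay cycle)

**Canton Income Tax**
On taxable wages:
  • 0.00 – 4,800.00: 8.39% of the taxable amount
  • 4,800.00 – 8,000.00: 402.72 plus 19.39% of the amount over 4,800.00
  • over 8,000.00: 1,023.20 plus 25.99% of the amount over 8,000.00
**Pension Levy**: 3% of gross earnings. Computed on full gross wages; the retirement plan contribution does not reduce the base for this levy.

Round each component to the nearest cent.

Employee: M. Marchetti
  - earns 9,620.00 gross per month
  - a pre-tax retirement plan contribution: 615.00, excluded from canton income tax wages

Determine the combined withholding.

1,573.00

Canton Income Tax: taxable = 9,620.00 − 615.00 = 9,005.00
  1,023.20 + 25.99% × (9,005.00 − 8,000.00) = 1,023.20 + 25.99% × 1,005.00 = 1,284.40
Pension Levy: 3% × 9,620.00 = 288.60
Total: 1,284.40 + 288.60 = 1,573.00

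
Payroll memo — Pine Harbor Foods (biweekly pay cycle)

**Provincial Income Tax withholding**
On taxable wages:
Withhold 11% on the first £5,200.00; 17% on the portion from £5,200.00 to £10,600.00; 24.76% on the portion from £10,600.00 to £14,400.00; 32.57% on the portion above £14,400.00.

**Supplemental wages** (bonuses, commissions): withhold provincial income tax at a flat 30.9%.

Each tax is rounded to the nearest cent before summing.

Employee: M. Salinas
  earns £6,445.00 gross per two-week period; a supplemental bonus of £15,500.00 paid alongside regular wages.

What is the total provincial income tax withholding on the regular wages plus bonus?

£5,573.15

Provincial Income Tax: taxable = £6,445.00
  £572.00 + 17% × (£6,445.00 − £5,200.00) = £572.00 + 17% × £1,245.00 = £783.65
Supplemental (30.9% flat on bonus): 30.9% × £15,500.00 = £4,789.50
Total provincial income tax: £783.65 + £4,789.50 = £5,573.15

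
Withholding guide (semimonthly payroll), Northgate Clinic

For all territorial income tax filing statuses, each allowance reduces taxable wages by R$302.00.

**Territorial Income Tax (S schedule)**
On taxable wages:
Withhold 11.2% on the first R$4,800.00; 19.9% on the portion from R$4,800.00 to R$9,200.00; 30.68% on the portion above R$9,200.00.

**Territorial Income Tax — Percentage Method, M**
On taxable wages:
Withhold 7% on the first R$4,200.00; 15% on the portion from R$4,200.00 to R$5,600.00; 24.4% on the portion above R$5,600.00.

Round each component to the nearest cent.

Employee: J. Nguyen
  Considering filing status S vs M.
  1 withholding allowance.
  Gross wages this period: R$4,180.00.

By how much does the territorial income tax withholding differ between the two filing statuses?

Territorial Income Tax (S): taxable = R$4,180.00 − 1×R$302.00 = R$3,878.00
  11.2% × R$3,878.00 = R$434.34
Territorial Income Tax (M): taxable = R$4,180.00 − 1×R$302.00 = R$3,878.00
  7% × R$3,878.00 = R$271.46
Difference: |R$434.34 − R$271.46| = R$162.88 (higher under S)

R$162.88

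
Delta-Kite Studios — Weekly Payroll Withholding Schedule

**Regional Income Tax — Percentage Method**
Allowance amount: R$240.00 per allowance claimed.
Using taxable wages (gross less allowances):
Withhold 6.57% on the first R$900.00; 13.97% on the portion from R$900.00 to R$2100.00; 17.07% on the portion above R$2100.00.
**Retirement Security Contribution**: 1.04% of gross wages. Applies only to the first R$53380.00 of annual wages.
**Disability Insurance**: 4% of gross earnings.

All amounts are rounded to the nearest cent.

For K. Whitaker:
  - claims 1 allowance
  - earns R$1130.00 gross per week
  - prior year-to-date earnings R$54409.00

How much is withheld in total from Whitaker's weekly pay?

Regional Income Tax: taxable = R$1130.00 − 1×R$240.00 = R$890.00
  6.57% × R$890.00 = R$58.47
Retirement Security Contribution: YTD R$54409.00 ≥ cap R$53380.00 → R$0.00
Disability Insurance: 4% × R$1130.00 = R$45.20
Total: R$58.47 + R$0.00 + R$45.20 = R$103.67

R$103.67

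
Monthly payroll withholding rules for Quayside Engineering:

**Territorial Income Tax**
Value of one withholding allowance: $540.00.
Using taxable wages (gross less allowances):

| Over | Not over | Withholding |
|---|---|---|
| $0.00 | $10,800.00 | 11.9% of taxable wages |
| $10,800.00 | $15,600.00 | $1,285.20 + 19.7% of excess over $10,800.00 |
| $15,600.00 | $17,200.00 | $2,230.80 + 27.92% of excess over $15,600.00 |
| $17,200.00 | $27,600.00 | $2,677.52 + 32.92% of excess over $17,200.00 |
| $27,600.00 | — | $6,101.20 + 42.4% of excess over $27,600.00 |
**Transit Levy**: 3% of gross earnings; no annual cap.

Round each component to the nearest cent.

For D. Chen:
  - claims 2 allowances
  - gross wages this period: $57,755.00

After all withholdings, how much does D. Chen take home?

$37,593.35

Territorial Income Tax: taxable = $57,755.00 − 2×$540.00 = $56,675.00
  $6,101.20 + 42.4% × ($56,675.00 − $27,600.00) = $6,101.20 + 42.4% × $29,075.00 = $18,429.00
Transit Levy: 3% × $57,755.00 = $1,732.65
Total withheld: $18,429.00 + $1,732.65 = $20,161.65
Net pay: $57,755.00 − $20,161.65 = $37,593.35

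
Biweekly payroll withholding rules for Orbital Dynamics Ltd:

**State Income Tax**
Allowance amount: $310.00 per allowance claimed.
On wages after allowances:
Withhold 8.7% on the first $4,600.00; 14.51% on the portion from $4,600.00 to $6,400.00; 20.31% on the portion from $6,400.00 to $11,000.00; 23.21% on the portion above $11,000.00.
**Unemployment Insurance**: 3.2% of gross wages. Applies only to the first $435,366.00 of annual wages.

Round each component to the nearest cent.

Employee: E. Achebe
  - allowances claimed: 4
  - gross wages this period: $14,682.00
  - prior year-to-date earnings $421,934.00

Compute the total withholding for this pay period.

$2,592.25

State Income Tax: taxable = $14,682.00 − 4×$310.00 = $13,442.00
  $1,595.64 + 23.21% × ($13,442.00 − $11,000.00) = $1,595.64 + 23.21% × $2,442.00 = $2,162.43
Unemployment Insurance: cap $435,366.00 − YTD $421,934.00 = $13,432.00 subject; 3.2% × $13,432.00 = $429.82
Total: $2,162.43 + $429.82 = $2,592.25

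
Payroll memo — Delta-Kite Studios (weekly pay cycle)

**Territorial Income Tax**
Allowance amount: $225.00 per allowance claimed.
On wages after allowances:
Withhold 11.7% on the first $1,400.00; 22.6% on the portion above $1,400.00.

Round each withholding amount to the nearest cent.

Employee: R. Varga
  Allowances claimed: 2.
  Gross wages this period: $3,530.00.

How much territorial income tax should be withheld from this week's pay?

Territorial Income Tax: taxable = $3,530.00 − 2×$225.00 = $3,080.00
  $163.80 + 22.6% × ($3,080.00 − $1,400.00) = $163.80 + 22.6% × $1,680.00 = $543.48

$543.48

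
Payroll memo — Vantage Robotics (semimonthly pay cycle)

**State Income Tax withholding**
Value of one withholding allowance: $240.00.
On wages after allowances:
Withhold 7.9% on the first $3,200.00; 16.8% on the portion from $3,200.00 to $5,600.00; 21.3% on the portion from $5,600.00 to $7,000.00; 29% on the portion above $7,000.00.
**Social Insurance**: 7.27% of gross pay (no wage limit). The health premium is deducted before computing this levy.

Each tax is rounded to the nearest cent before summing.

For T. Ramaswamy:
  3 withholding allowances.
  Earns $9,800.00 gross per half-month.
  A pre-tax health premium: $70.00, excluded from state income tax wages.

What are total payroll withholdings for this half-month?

$2,244.47

State Income Tax: taxable = $9,800.00 − $70.00 − 3×$240.00 = $9,010.00
  $954.20 + 29% × ($9,010.00 − $7,000.00) = $954.20 + 29% × $2,010.00 = $1,537.10
Social Insurance: 7.27% × $9,730.00 = $707.37
Total: $1,537.10 + $707.37 = $2,244.47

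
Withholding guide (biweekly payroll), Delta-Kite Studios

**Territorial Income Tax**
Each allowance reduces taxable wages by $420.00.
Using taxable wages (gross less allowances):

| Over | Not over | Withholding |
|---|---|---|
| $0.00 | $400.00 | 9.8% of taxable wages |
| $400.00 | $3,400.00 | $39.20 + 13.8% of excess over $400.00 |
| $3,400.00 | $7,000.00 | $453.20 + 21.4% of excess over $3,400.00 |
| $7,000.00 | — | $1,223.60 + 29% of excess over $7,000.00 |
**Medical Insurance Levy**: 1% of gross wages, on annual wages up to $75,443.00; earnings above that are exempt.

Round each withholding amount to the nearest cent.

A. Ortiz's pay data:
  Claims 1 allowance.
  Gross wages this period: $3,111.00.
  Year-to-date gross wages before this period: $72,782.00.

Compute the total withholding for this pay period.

$381.97

Territorial Income Tax: taxable = $3,111.00 − 1×$420.00 = $2,691.00
  $39.20 + 13.8% × ($2,691.00 − $400.00) = $39.20 + 13.8% × $2,291.00 = $355.36
Medical Insurance Levy: cap $75,443.00 − YTD $72,782.00 = $2,661.00 subject; 1% × $2,661.00 = $26.61
Total: $355.36 + $26.61 = $381.97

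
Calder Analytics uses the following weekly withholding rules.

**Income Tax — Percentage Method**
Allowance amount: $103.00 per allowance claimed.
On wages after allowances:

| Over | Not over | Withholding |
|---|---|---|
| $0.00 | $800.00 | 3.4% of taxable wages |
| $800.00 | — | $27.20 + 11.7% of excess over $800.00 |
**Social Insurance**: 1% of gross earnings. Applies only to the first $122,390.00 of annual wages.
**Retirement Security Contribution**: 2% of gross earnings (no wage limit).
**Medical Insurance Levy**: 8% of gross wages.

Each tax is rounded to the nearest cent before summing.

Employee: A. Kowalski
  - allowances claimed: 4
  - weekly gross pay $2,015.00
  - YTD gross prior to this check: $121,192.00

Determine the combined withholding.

$334.63

Income Tax: taxable = $2,015.00 − 4×$103.00 = $1,603.00
  $27.20 + 11.7% × ($1,603.00 − $800.00) = $27.20 + 11.7% × $803.00 = $121.15
Social Insurance: cap $122,390.00 − YTD $121,192.00 = $1,198.00 subject; 1% × $1,198.00 = $11.98
Retirement Security Contribution: 2% × $2,015.00 = $40.30
Medical Insurance Levy: 8% × $2,015.00 = $161.20
Total: $121.15 + $11.98 + $40.30 + $161.20 = $334.63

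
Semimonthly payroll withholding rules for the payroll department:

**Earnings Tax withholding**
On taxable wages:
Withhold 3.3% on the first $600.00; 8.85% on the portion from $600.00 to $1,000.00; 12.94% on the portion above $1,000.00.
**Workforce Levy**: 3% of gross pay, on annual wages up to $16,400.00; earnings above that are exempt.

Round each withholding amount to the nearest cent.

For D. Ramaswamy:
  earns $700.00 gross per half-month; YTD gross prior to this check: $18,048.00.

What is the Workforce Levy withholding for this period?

$0.00

Workforce Levy: YTD $18,048.00 ≥ cap $16,400.00 → $0.00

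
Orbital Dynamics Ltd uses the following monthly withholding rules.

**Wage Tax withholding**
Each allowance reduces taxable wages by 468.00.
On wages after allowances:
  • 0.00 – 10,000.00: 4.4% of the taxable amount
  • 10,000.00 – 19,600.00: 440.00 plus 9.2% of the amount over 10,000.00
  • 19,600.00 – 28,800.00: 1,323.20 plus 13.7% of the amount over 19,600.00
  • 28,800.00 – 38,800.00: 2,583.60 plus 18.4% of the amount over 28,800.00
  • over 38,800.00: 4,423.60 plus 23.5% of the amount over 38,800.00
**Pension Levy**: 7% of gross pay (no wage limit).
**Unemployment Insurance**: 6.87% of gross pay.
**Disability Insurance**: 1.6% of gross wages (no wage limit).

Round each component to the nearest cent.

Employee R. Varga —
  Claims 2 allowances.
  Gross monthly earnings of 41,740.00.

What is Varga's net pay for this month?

30,388.28

Wage Tax: taxable = 41,740.00 − 2×468.00 = 40,804.00
  4,423.60 + 23.5% × (40,804.00 − 38,800.00) = 4,423.60 + 23.5% × 2,004.00 = 4,894.54
Pension Levy: 7% × 41,740.00 = 2,921.80
Unemployment Insurance: 6.87% × 41,740.00 = 2,867.54
Disability Insurance: 1.6% × 41,740.00 = 667.84
Total withheld: 4,894.54 + 2,921.80 + 2,867.54 + 667.84 = 11,351.72
Net pay: 41,740.00 − 11,351.72 = 30,388.28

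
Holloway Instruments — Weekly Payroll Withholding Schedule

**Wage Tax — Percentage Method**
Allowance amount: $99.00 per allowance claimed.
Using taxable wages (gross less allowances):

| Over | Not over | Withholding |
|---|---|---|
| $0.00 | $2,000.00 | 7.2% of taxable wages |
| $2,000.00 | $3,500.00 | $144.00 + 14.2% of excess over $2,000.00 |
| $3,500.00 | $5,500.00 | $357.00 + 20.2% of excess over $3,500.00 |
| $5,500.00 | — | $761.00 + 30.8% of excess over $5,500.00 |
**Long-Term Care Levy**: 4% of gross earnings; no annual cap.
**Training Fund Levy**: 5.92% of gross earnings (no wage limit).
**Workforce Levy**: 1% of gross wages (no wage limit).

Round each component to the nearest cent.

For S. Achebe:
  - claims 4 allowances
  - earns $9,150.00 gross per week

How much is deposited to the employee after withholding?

$6,387.59

Wage Tax: taxable = $9,150.00 − 4×$99.00 = $8,754.00
  $761.00 + 30.8% × ($8,754.00 − $5,500.00) = $761.00 + 30.8% × $3,254.00 = $1,763.23
Long-Term Care Levy: 4% × $9,150.00 = $366.00
Training Fund Levy: 5.92% × $9,150.00 = $541.68
Workforce Levy: 1% × $9,150.00 = $91.50
Total withheld: $1,763.23 + $366.00 + $541.68 + $91.50 = $2,762.41
Net pay: $9,150.00 − $2,762.41 = $6,387.59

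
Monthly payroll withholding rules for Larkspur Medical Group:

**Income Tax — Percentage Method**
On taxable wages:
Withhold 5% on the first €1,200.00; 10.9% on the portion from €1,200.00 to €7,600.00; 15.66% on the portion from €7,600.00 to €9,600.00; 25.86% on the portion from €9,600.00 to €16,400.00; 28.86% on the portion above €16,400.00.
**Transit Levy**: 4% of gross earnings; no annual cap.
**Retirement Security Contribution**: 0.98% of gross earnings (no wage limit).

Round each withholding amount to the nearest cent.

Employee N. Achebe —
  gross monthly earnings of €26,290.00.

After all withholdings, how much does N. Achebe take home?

€19,297.23

Income Tax: taxable = €26,290.00
  €2,829.28 + 28.86% × (€26,290.00 − €16,400.00) = €2,829.28 + 28.86% × €9,890.00 = €5,683.53
Transit Levy: 4% × €26,290.00 = €1,051.60
Retirement Security Contribution: 0.98% × €26,290.00 = €257.64
Total withheld: €5,683.53 + €1,051.60 + €257.64 = €6,992.77
Net pay: €26,290.00 − €6,992.77 = €19,297.23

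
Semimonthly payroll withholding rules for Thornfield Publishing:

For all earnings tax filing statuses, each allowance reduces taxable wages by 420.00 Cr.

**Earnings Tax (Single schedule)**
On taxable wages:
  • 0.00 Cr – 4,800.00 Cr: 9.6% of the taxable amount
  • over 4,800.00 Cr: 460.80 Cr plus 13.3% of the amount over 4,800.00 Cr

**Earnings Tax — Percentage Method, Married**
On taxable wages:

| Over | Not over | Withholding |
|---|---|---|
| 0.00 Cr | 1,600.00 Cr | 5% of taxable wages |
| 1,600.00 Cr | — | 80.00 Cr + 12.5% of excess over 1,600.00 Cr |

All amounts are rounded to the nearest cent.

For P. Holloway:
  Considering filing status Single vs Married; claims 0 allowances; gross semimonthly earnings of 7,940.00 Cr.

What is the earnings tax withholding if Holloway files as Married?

Earnings Tax (Married): taxable = 7,940.00 Cr
  80.00 Cr + 12.5% × (7,940.00 Cr − 1,600.00 Cr) = 80.00 Cr + 12.5% × 6,340.00 Cr = 872.50 Cr

872.50 Cr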